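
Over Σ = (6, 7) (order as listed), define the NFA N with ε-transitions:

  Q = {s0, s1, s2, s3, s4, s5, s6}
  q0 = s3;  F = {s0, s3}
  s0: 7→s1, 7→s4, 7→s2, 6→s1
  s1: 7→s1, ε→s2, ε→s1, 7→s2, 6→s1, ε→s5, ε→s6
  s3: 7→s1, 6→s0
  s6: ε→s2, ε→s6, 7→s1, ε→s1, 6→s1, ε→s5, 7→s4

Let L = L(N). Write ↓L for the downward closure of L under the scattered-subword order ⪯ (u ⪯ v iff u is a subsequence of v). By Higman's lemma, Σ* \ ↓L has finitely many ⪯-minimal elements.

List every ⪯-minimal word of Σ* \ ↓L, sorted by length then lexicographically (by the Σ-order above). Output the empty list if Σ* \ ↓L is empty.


Antichain: [7, 66].

|Q|=7, |F|=2, |δ|=20 (8 ε).
min D↑ (3 st, q0=0, F={2}): 0:6→1,7→2 1:6→2,7→2 2:6→2,7→2 (ε-aug+det+¬).
'7': |S_i|=[7, 5] end={s1,s2,s4,s5,s6} — reject; 1/1 del acc.
'66': run [7, 6, 5] end={s1,s2,s4,s5,s6} ∉↓L; 2/2 deletions ∈↓L.
2 words, ⪯-incomp.


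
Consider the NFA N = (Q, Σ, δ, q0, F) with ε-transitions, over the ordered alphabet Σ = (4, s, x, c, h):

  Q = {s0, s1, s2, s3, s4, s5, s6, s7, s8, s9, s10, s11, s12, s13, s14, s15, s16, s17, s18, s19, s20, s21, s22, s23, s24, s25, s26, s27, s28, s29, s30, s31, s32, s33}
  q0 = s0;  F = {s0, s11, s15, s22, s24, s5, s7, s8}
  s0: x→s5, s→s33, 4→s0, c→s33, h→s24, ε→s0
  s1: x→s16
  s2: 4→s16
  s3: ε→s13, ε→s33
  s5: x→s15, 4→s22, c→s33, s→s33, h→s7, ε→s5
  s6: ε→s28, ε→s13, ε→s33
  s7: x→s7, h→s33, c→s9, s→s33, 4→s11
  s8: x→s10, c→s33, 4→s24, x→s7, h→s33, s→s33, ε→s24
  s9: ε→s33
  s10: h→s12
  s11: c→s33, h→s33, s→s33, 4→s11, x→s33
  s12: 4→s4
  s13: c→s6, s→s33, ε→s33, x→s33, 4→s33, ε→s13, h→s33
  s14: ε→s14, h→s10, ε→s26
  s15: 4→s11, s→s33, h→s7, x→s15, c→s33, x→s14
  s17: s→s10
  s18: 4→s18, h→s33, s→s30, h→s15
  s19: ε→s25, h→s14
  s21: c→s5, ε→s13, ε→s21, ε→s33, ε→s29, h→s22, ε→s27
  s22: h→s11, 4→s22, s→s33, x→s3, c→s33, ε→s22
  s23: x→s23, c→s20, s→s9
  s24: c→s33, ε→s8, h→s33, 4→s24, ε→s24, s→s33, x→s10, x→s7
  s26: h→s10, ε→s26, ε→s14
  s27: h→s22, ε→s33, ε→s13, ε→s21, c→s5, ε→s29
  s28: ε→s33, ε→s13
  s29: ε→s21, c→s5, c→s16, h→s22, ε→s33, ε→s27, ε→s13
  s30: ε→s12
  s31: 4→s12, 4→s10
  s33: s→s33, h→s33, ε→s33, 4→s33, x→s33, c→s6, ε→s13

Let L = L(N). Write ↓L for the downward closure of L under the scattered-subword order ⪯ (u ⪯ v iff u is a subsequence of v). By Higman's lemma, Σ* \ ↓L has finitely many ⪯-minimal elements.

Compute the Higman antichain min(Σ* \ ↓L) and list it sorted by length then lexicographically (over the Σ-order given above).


min(Σ*\↓L) = [s, c, hh, x4x, xx4h].

|Q|=34, |F|=8, |δ|=114 (37 ε).
min D↑ (8 st, q0=0, F={1}): 0:4→0,s→1,x→2,c→1,h→3 1:4→1,s→1,x→1,c→1,h→1 2:4→4,s→1,x→5,c→1,h→6 3:4→3,s→1,x→6,c→1,h→1 4:4→4,s→1,x→1,c→1,h→7 5:4→7,s→1,x→5,c→1,h→6 6:4→7,s→1,x→6,c→1,h→1 7:4→7,s→1,x→1,c→1,h→1.
's': run [19, 4] end={s13,s28,s33,s6} — reject; 1/1 deletions ∈↓L.
'c': |S_i|=[19, 5] end={s13,s28,s33,s6,s9} ∉↓L; 1/1 single-dels accept.
'hh': N↓-sim [19, 12, 6] end={s12,s13,s28,s33,s4,s6} — reject; 2/2 single-dels accept.
'x4x': |S_i|=[19, 16, 8, 5] end={s13,s28,s3,s33,s6} rej; 3/3 deletions ∈↓L.
'xx4h': run [19, 16, 14, 6, 4] end={s13,s28,s33,s6} rej; 4/4 deletions ∈↓L.
5 words, ⪯-incomp.


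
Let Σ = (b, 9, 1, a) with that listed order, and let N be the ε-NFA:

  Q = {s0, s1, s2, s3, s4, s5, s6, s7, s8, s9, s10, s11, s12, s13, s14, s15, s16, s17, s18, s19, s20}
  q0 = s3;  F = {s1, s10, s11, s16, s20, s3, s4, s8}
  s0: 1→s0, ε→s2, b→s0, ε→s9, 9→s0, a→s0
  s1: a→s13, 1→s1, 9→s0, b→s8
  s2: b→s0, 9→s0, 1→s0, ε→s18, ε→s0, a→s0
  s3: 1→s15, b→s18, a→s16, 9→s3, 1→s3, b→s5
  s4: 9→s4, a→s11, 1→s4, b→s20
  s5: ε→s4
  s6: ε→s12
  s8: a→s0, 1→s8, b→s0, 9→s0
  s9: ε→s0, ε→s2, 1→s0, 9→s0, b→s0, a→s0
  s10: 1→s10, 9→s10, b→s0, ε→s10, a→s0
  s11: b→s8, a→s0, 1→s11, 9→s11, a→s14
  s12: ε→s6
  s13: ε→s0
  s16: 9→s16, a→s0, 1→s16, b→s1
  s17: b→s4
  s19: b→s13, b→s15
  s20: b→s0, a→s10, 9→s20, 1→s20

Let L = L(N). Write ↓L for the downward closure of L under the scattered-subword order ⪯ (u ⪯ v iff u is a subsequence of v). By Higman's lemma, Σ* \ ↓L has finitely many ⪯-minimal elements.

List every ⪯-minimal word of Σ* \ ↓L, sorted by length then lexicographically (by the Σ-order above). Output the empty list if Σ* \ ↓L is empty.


min(Σ*\↓L) = [aa, bbb, ab9].

|Q|=21, |F|=8, |δ|=61 (11 ε).
min D↑ (9 st, q0=0, F={6}): 0:b→1,9→0,1→0,a→2 1:b→3,9→1,1→1,a→4 2:b→5,9→2,1→2,a→6 3:b→6,9→3,1→3,a→7 4:b→8,9→4,1→4,a→6 5:b→8,9→6,1→5,a→6 6:b→6,9→6,1→6,a→6 7:b→6,9→7,1→7,a→6 8:b→6,9→6,1→8,a→6 (ε-aug+det+¬).
'aa': run [16, 11, 6] end={s0,s13,s14,s18,s2,s9} — reject; 2/2 single-dels accept.
'bbb': N↓-sim [16, 13, 7, 4] end={s0,s18,s2,s9} ∉↓L; 3/3 single-dels accept.
'ab9': N↓-sim [16, 11, 7, 4] end={s0,s18,s2,s9} ∉↓L; 3/3 single-dels accept.
3 words, ⪯-incomp.


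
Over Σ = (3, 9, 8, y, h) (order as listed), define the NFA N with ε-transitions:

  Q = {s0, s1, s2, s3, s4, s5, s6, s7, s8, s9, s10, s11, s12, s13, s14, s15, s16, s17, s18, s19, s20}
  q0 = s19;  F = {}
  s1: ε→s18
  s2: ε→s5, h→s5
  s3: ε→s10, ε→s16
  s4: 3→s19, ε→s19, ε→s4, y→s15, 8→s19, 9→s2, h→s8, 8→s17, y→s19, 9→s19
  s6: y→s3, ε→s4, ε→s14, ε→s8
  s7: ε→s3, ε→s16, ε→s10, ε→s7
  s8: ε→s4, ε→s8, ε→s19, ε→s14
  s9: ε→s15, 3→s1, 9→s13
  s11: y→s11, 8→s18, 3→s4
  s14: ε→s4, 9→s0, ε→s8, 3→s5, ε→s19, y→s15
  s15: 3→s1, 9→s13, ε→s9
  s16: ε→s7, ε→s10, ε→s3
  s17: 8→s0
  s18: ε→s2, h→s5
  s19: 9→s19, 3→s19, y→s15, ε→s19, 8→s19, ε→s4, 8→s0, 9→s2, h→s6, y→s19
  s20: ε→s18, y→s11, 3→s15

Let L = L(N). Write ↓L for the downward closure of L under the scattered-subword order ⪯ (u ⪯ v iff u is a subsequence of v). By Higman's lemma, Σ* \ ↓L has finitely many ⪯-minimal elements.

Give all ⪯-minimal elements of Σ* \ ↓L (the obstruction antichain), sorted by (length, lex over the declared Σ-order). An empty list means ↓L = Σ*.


|Q|=21, |F|=0, |δ|=61 (29 ε).
min D↑ (1 st, q0=0, F={0}): 0:3→0,9→0,8→0,y→0,h→0 (ε-aug+det+¬).
ε ∈ L(D↑) ⇒ ↓L = ∅.

Antichain: [ε].


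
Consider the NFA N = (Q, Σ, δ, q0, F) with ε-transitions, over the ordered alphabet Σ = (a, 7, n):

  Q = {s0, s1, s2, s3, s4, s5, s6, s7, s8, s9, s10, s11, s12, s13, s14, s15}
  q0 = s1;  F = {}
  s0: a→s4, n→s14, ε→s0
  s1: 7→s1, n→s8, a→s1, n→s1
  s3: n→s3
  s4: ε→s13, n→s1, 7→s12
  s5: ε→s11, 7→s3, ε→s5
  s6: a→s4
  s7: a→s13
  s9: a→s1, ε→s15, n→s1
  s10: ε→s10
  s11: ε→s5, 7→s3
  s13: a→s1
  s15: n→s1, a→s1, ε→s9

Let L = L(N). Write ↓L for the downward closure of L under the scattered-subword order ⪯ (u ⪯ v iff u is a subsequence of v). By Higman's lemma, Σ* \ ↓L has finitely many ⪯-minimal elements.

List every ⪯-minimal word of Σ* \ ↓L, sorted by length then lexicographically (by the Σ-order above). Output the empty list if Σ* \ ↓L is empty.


Antichain: [ε].

|Q|=16, |F|=0, |δ|=26 (8 ε).
min D↑ (1 st, q0=0, F={0}): 0:a→0,7→0,n→0.
ε ∈ L(D↑) — L = ∅.


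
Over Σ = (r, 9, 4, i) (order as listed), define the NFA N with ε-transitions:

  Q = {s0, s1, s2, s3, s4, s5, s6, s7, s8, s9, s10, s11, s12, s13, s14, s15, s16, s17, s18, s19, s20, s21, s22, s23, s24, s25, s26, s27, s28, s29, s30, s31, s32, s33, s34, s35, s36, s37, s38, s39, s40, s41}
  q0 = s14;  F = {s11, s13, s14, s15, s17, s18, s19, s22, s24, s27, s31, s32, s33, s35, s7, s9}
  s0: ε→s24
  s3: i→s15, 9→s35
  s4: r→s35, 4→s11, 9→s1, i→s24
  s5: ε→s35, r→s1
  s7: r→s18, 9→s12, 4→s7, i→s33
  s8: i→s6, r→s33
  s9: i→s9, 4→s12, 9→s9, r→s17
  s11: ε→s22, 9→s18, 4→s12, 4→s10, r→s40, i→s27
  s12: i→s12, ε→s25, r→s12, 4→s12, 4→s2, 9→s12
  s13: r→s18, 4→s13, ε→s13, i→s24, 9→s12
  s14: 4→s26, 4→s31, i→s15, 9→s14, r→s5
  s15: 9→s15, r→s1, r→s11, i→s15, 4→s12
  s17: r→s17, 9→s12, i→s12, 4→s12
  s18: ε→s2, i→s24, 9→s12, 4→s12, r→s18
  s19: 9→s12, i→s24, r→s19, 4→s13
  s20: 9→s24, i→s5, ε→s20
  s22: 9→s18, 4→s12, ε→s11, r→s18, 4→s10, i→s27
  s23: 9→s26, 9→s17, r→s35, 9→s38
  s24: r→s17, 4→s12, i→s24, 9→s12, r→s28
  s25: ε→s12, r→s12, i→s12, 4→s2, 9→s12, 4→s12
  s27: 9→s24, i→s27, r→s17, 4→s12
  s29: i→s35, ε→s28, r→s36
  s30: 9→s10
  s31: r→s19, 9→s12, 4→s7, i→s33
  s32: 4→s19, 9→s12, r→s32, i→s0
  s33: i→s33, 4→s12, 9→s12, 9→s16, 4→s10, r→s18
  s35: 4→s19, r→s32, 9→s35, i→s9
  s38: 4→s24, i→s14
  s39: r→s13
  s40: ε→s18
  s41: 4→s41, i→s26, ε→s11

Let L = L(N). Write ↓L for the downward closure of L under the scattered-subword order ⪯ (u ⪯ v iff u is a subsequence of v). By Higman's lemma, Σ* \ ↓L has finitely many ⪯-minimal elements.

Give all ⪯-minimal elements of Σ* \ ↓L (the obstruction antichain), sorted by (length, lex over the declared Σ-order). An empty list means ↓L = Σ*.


|Q|=42, |F|=16, |δ|=116 (12 ε).
min D↑ (16 st, q0=0, F={7}): 0:r→1,9→0,4→2,i→3 1:r→4,9→1,4→5,i→6 2:r→5,9→7,4→8,i→9 3:r→10,9→3,4→7,i→3 4:r→4,9→7,4→5,i→11 5:r→5,9→7,4→12,i→11 6:r→13,9→6,4→7,i→6 7:r→7,9→7,4→7,i→7 8:r→14,9→7,4→8,i→9 9:r→14,9→7,4→7,i→9 10:r→14,9→14,4→7,i→15 11:r→13,9→7,4→7,i→11 12:r→14,9→7,4→12,i→11 13:r→13,9→7,4→7,i→7 14:r→14,9→7,4→7,i→11 15:r→13,9→11,4→7,i→15 (ε-aug+det+¬).
'49': N↓-sim [27, 15, 4] end={s12,s16,s2,s25} — reject; 2/2 deletions ∈↓L.
'i4': N↓-sim [27, 18, 4] end={s10,s12,s2,s25} rej; 2/2 deletions ∈↓L.
'rr9': N↓-sim [27, 20, 13, 3] end={s12,s2,s25} — reject; 3/3 single-dels accept.
'riri': run [27, 20, 9, 5, 3] end={s12,s2,s25} — reject; 4/4 del acc.
'44r4': N↓-sim [27, 15, 12, 7, 3] end={s12,s2,s25} rej; 4/4 del acc.
'ir99': N↓-sim [27, 18, 13, 7, 3] end={s12,s2,s25} — reject; 4/4 deletions ∈↓L.
6 minimals (antichain).

A = [49, i4, rr9, riri, 44r4, ir99].


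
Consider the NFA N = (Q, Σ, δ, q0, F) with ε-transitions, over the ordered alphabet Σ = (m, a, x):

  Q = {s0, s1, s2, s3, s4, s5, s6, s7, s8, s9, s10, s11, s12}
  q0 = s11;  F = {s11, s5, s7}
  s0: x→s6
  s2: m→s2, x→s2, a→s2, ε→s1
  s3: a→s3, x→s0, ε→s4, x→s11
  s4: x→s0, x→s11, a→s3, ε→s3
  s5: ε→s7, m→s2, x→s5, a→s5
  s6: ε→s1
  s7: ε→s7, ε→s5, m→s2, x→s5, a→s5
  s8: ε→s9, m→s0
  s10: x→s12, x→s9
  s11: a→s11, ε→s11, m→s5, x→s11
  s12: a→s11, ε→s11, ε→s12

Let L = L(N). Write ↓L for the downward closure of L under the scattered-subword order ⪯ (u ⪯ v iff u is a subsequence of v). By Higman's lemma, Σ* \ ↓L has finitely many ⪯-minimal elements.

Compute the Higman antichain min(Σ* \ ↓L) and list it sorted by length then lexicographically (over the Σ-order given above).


Antichain: [mm].

|Q|=13, |F|=3, |δ|=34 (11 ε).
min D↑ (3 st, q0=0, F={2}): 0:m→1,a→0,x→0 1:m→2,a→1,x→1 2:m→2,a→2,x→2.
'mm': N↓-sim [5, 4, 2] end={s1,s2} — reject; 2/2 deletions ∈↓L.
1 minimals (antichain).


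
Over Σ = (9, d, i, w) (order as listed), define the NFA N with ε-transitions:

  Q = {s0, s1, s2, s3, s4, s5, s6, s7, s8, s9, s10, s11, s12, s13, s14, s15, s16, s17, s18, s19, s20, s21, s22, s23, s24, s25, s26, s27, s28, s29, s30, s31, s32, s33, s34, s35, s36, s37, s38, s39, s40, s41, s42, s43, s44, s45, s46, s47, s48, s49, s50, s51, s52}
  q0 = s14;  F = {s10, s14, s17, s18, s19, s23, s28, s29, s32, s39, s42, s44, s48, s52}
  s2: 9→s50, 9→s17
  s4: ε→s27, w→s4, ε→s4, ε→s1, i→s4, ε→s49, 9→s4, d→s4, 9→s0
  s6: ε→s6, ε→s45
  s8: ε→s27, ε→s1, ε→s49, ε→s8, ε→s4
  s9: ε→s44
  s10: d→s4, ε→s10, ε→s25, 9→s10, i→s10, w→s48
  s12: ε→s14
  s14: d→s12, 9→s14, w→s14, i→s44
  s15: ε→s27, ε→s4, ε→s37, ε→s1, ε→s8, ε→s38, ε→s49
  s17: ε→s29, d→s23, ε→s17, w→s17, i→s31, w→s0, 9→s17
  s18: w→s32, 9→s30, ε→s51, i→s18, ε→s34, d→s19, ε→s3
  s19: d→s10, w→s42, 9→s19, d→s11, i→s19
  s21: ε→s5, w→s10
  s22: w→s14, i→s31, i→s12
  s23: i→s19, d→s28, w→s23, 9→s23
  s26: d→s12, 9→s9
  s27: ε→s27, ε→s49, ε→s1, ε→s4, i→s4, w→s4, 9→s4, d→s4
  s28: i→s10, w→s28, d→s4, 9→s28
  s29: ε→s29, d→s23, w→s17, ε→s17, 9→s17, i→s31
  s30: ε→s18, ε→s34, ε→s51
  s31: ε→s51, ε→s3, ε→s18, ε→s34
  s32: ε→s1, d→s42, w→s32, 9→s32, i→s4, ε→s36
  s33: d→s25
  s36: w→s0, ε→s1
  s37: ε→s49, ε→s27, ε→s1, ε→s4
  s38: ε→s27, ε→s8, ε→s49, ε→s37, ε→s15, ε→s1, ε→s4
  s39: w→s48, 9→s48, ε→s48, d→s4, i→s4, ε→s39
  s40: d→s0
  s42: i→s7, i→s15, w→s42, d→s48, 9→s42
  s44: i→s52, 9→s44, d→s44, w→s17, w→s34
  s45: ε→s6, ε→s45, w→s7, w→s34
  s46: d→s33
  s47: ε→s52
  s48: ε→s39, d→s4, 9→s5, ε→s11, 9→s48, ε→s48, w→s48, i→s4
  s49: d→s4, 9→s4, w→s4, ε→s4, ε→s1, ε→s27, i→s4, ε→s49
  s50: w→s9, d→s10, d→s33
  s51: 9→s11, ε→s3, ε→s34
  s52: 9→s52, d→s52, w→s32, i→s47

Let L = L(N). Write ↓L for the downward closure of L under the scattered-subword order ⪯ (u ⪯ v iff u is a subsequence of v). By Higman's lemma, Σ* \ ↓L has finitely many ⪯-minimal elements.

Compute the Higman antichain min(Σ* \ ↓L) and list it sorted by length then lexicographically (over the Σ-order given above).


Antichain: [iiwi, iwddd].

|Q|=53, |F|=14, |δ|=161 (69 ε).
min D↑ (13 st, q0=0, F={8}): 0:9→0,d→0,i→1,w→0 1:9→1,d→1,i→2,w→3 2:9→2,d→2,i→2,w→4 3:9→3,d→5,i→6,w→3 4:9→4,d→7,i→8,w→4 5:9→5,d→9,i→10,w→5 6:9→6,d→10,i→6,w→4 7:9→7,d→11,i→8,w→7 8:9→8,d→8,i→8,w→8 9:9→9,d→8,i→12,w→9 10:9→10,d→12,i→10,w→7 11:9→11,d→8,i→8,w→11 12:9→12,d→8,i→12,w→11 (ε-aug+det+¬).
'iiwi': |S_i|=[35, 33, 28, 17, 10] end={s0,s1,s15,s27,s37,s38,s4,s49,s7,s8} rej; 4/4 deletions ∈↓L.
'iwddd': N↓-sim [35, 33, 30, 20, 12, 5] end={s0,s1,s27,s4,s49} ∉↓L; 5/5 deletions ∈↓L.
2 words, ⪯-incomp.


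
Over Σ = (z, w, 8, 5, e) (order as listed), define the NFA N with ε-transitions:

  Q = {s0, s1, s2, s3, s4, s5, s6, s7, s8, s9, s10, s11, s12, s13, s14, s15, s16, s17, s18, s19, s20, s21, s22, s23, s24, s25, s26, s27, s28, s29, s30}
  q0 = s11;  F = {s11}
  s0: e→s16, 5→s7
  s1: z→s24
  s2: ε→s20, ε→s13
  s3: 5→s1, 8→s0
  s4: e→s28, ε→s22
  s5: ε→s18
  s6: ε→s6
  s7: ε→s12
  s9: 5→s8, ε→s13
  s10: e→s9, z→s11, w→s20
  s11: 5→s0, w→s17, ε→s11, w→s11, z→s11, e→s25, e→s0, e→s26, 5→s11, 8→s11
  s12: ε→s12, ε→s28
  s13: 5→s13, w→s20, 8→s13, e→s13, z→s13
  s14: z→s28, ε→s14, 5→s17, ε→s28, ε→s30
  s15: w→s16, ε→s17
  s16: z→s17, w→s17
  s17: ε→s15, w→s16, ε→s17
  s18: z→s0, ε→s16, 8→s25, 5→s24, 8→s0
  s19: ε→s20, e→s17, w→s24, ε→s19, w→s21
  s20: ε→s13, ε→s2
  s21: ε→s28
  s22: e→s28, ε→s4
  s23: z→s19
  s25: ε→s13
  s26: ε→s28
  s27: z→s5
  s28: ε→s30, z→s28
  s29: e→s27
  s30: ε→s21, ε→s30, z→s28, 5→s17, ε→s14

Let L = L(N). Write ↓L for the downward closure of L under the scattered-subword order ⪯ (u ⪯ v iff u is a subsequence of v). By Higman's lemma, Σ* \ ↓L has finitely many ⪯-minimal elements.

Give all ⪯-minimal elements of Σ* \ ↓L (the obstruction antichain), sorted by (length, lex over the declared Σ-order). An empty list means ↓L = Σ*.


min(Σ*\↓L) = [e].

|Q|=31, |F|=1, |δ|=73 (29 ε).
min D↑ (2 st, q0=0, F={1}): 0:z→0,w→0,8→0,5→0,e→1 1:z→1,w→1,8→1,5→1,e→1.
'e': |S_i|=[16, 15] end={s0,s12,s13,s14,s15,s16,s17,s2,s20,s21,s25,s26,…} rej; 1/1 single-dels accept.
1 words, ⪯-incomp.


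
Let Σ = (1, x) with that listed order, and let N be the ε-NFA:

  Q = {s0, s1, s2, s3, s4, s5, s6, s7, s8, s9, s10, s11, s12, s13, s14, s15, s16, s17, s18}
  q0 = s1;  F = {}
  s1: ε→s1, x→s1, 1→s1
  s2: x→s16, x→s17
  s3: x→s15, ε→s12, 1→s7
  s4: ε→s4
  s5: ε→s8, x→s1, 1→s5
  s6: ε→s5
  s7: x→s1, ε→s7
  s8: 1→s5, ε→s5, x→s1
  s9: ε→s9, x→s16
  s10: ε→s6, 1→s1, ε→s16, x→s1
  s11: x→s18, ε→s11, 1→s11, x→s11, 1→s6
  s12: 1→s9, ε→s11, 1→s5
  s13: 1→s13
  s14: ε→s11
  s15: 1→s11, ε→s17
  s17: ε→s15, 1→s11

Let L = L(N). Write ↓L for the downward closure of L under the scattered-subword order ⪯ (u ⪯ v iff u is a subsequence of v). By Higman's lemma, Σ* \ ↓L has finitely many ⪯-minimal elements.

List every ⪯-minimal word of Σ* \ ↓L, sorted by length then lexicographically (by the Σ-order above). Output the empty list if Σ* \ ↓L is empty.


A = [ε].

|Q|=19, |F|=0, |δ|=38 (15 ε).
min D↑ (1 st, q0=0, F={0}): 0:1→0,x→0.
ε ∈ L(D↑) ⇒ ↓L = ∅.


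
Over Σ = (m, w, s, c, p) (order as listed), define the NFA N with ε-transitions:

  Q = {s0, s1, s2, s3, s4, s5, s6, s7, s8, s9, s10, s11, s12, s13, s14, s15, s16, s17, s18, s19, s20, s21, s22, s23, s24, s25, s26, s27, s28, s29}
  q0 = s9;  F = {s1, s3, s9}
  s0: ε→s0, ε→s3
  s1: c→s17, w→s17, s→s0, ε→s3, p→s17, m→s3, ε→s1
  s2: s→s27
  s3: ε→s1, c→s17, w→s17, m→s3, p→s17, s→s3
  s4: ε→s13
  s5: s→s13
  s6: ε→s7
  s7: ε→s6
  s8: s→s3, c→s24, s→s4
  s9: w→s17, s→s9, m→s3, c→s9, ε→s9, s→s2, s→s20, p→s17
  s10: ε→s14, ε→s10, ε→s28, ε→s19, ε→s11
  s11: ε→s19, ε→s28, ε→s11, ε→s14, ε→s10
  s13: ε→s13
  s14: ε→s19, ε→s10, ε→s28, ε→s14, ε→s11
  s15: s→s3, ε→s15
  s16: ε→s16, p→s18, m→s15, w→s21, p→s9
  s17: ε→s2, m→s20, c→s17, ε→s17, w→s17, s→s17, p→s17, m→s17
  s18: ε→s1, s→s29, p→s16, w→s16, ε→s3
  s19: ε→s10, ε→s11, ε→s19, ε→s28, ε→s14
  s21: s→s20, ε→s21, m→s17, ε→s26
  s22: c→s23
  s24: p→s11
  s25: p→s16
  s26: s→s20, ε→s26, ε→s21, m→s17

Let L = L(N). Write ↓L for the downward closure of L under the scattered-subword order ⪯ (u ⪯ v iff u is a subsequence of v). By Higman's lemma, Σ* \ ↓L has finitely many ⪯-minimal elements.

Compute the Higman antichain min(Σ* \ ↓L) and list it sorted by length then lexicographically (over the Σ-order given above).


Antichain: [w, p, mc].

|Q|=30, |F|=3, |δ|=83 (40 ε).
min D↑ (3 st, q0=0, F={2}): 0:m→1,w→2,s→0,c→0,p→2 1:m→1,w→2,s→1,c→2,p→2 2:m→2,w→2,s→2,c→2,p→2.
'w': |S_i|=[8, 4] end={s17,s2,s20,s27} ∉↓L; 1/1 del acc.
'p': run [8, 4] end={s17,s2,s20,s27} ∉↓L; 1/1 del acc.
'mc': |S_i|=[8, 7, 4] end={s17,s2,s20,s27} ∉↓L; 2/2 deletions ∈↓L.
3 obstructions.


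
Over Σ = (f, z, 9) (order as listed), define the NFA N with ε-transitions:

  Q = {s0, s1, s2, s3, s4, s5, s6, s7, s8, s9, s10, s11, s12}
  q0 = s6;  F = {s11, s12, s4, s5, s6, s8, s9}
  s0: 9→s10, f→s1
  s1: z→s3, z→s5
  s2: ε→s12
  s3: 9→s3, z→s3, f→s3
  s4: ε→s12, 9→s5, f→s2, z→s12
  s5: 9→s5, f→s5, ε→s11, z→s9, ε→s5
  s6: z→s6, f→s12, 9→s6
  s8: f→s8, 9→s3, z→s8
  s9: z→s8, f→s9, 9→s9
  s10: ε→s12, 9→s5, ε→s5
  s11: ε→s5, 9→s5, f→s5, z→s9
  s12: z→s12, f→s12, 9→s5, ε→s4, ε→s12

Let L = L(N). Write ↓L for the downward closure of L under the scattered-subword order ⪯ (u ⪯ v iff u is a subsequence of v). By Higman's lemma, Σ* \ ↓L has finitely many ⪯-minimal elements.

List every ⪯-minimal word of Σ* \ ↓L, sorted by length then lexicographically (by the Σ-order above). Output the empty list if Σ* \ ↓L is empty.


|Q|=13, |F|=7, |δ|=38 (9 ε).
min D↑ (6 st, q0=0, F={5}): 0:f→1,z→0,9→0 1:f→1,z→1,9→2 2:f→2,z→3,9→2 3:f→3,z→4,9→3 4:f→4,z→4,9→5 5:f→5,z→5,9→5 (ε-aug+det+¬).
'f9zz9': run [9, 8, 5, 3, 2, 1] end={s3} — reject; 5/5 deletions ∈↓L.
1 minimals (antichain).

A = [f9zz9].


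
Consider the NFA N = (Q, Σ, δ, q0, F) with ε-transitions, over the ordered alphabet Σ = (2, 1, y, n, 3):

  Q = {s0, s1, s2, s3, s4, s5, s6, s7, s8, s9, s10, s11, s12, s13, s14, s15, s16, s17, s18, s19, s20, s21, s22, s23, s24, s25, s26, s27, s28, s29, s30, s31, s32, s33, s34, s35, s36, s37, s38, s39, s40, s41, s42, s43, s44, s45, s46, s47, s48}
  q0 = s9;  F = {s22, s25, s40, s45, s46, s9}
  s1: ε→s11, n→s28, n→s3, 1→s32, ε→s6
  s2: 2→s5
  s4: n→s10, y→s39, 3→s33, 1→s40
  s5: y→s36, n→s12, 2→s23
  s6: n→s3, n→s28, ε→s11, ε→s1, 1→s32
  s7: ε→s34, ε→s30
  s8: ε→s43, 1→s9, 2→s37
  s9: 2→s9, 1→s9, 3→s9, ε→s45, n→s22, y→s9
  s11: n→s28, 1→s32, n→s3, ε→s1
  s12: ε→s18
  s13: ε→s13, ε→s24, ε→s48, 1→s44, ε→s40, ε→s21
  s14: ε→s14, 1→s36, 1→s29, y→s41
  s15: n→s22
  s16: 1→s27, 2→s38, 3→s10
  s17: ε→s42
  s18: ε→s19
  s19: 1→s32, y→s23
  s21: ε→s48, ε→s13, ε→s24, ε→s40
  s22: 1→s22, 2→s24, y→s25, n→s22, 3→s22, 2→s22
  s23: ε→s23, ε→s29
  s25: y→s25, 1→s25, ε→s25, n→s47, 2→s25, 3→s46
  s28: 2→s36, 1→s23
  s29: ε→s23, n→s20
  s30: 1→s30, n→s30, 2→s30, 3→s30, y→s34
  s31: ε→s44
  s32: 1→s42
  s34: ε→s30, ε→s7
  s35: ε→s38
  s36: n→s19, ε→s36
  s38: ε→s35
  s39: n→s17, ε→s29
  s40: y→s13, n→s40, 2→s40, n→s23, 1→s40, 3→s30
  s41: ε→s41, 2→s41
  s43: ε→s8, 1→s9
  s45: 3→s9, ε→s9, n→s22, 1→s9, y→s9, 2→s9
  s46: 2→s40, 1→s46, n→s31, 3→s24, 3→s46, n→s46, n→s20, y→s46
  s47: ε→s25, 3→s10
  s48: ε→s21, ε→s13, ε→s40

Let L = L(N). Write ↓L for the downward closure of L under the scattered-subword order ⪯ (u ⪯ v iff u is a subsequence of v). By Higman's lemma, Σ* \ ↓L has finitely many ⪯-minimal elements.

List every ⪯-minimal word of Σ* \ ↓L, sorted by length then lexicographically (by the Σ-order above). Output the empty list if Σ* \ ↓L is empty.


min(Σ*\↓L) = [ny323].

|Q|=49, |F|=6, |δ|=118 (40 ε).
min D↑ (6 st, q0=0, F={5}): 0:2→0,1→0,y→0,n→1,3→0 1:2→1,1→1,y→2,n→1,3→1 2:2→2,1→2,y→2,n→2,3→3 3:2→4,1→3,y→3,n→3,3→3 4:2→4,1→4,y→4,n→4,3→5 5:2→5,1→5,y→5,n→5,3→5 [Hopcroft].
'ny323': N↓-sim [20, 18, 17, 15, 12, 3] end={s30,s34,s7} ∉↓L; 5/5 deletions ∈↓L.
1 obstructions.


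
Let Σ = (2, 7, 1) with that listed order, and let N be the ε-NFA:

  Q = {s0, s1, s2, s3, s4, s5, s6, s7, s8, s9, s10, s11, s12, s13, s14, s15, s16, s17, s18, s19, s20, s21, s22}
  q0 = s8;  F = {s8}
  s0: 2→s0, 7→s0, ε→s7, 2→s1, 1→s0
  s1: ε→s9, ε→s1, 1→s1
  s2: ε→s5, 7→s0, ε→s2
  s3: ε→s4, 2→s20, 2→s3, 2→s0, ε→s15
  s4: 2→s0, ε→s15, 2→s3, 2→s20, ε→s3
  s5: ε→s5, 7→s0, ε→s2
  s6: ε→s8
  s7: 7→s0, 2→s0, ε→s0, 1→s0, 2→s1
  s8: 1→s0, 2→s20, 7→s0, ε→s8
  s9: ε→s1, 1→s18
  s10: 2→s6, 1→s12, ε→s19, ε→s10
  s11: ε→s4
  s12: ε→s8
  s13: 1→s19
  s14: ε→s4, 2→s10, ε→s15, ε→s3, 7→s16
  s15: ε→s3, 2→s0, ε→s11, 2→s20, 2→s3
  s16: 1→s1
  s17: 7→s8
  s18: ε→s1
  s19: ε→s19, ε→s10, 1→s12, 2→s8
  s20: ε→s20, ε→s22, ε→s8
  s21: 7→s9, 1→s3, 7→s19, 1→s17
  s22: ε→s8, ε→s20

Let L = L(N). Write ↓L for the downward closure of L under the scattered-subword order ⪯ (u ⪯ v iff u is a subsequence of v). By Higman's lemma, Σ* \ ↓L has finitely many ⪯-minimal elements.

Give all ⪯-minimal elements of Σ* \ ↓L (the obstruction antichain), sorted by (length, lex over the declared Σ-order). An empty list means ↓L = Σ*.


|Q|=23, |F|=1, |δ|=69 (32 ε).
min D↑ (2 st, q0=0, F={1}): 0:2→0,7→1,1→1 1:2→1,7→1,1→1 (ε-aug+det+¬).
'7': N↓-sim [8, 5] end={s0,s1,s18,s7,s9} rej; 1/1 single-dels accept.
'1': run [8, 5] end={s0,s1,s18,s7,s9} rej; 1/1 deletions ∈↓L.
2 obstructions.

Antichain: [7, 1].


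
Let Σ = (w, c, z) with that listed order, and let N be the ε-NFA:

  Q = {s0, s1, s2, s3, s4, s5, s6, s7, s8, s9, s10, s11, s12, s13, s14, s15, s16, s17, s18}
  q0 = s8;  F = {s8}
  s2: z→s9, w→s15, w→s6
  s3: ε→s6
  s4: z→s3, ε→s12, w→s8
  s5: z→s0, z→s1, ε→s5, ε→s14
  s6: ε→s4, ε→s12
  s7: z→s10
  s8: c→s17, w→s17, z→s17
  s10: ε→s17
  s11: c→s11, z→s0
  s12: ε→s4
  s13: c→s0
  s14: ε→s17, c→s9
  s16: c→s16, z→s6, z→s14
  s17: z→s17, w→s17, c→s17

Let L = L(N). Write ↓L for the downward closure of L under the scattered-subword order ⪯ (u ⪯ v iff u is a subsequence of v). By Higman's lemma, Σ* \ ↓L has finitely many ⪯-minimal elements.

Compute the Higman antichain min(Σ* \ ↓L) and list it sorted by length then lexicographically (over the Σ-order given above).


|Q|=19, |F|=1, |δ|=30 (9 ε).
min D↑ (2 st, q0=0, F={1}): 0:w→1,c→1,z→1 1:w→1,c→1,z→1 (ε-aug+det+¬).
'w': N↓-sim [2, 1] end={s17} rej; 1/1 deletions ∈↓L.
'c': run [2, 1] end={s17} rej; 1/1 deletions ∈↓L.
'z': N↓-sim [2, 1] end={s17} — reject; 1/1 deletions ∈↓L.
3 words, ⪯-incomp.

A = [w, c, z].


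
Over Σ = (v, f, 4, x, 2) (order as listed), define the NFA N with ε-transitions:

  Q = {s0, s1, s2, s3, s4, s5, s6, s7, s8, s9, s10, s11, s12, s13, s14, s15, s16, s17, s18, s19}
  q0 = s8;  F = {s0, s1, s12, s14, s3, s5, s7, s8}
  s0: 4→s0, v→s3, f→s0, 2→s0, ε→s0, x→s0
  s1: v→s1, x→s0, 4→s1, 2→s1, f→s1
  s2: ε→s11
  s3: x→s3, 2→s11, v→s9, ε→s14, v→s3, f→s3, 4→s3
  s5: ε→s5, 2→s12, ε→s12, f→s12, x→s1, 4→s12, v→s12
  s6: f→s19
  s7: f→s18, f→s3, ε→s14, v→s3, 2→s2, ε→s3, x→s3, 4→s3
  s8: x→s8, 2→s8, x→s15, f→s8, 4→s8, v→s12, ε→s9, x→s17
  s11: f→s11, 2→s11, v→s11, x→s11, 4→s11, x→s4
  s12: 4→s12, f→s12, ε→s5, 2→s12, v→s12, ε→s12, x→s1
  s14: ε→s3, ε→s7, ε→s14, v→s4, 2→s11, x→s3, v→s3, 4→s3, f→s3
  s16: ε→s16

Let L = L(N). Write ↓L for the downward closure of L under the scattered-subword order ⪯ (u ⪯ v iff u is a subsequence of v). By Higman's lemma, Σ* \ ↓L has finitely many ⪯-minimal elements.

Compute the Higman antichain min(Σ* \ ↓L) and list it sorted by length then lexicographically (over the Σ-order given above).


A = [vxxv2].

|Q|=20, |F|=8, |δ|=66 (14 ε).
min D↑ (6 st, q0=0, F={5}): 0:v→1,f→0,4→0,x→0,2→0 1:v→1,f→1,4→1,x→2,2→1 2:v→2,f→2,4→2,x→3,2→2 3:v→4,f→3,4→3,x→3,2→3 4:v→4,f→4,4→4,x→4,2→5 5:v→5,f→5,4→5,x→5,2→5 [Hopcroft].
'vxxv2': run [15, 12, 10, 9, 8, 3] end={s11,s2,s4} rej; 5/5 del acc.
1 words, ⪯-incomp.


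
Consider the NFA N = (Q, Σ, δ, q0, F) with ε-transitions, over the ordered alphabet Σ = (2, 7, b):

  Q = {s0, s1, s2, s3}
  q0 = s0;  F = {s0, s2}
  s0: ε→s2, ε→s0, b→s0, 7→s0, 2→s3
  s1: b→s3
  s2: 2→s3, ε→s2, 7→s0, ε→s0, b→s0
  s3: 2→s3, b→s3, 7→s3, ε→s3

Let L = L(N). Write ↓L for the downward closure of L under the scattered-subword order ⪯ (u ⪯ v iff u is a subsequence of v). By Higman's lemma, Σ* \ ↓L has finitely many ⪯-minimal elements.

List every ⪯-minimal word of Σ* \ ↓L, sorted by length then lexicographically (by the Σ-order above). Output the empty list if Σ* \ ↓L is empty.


A = [2].

|Q|=4, |F|=2, |δ|=15 (5 ε).
min D↑ (2 st, q0=0, F={1}): 0:2→1,7→0,b→0 1:2→1,7→1,b→1 [Hopcroft].
'2': N↓-sim [3, 1] end={s3} — reject; 1/1 deletions ∈↓L.
1 minimals (antichain).


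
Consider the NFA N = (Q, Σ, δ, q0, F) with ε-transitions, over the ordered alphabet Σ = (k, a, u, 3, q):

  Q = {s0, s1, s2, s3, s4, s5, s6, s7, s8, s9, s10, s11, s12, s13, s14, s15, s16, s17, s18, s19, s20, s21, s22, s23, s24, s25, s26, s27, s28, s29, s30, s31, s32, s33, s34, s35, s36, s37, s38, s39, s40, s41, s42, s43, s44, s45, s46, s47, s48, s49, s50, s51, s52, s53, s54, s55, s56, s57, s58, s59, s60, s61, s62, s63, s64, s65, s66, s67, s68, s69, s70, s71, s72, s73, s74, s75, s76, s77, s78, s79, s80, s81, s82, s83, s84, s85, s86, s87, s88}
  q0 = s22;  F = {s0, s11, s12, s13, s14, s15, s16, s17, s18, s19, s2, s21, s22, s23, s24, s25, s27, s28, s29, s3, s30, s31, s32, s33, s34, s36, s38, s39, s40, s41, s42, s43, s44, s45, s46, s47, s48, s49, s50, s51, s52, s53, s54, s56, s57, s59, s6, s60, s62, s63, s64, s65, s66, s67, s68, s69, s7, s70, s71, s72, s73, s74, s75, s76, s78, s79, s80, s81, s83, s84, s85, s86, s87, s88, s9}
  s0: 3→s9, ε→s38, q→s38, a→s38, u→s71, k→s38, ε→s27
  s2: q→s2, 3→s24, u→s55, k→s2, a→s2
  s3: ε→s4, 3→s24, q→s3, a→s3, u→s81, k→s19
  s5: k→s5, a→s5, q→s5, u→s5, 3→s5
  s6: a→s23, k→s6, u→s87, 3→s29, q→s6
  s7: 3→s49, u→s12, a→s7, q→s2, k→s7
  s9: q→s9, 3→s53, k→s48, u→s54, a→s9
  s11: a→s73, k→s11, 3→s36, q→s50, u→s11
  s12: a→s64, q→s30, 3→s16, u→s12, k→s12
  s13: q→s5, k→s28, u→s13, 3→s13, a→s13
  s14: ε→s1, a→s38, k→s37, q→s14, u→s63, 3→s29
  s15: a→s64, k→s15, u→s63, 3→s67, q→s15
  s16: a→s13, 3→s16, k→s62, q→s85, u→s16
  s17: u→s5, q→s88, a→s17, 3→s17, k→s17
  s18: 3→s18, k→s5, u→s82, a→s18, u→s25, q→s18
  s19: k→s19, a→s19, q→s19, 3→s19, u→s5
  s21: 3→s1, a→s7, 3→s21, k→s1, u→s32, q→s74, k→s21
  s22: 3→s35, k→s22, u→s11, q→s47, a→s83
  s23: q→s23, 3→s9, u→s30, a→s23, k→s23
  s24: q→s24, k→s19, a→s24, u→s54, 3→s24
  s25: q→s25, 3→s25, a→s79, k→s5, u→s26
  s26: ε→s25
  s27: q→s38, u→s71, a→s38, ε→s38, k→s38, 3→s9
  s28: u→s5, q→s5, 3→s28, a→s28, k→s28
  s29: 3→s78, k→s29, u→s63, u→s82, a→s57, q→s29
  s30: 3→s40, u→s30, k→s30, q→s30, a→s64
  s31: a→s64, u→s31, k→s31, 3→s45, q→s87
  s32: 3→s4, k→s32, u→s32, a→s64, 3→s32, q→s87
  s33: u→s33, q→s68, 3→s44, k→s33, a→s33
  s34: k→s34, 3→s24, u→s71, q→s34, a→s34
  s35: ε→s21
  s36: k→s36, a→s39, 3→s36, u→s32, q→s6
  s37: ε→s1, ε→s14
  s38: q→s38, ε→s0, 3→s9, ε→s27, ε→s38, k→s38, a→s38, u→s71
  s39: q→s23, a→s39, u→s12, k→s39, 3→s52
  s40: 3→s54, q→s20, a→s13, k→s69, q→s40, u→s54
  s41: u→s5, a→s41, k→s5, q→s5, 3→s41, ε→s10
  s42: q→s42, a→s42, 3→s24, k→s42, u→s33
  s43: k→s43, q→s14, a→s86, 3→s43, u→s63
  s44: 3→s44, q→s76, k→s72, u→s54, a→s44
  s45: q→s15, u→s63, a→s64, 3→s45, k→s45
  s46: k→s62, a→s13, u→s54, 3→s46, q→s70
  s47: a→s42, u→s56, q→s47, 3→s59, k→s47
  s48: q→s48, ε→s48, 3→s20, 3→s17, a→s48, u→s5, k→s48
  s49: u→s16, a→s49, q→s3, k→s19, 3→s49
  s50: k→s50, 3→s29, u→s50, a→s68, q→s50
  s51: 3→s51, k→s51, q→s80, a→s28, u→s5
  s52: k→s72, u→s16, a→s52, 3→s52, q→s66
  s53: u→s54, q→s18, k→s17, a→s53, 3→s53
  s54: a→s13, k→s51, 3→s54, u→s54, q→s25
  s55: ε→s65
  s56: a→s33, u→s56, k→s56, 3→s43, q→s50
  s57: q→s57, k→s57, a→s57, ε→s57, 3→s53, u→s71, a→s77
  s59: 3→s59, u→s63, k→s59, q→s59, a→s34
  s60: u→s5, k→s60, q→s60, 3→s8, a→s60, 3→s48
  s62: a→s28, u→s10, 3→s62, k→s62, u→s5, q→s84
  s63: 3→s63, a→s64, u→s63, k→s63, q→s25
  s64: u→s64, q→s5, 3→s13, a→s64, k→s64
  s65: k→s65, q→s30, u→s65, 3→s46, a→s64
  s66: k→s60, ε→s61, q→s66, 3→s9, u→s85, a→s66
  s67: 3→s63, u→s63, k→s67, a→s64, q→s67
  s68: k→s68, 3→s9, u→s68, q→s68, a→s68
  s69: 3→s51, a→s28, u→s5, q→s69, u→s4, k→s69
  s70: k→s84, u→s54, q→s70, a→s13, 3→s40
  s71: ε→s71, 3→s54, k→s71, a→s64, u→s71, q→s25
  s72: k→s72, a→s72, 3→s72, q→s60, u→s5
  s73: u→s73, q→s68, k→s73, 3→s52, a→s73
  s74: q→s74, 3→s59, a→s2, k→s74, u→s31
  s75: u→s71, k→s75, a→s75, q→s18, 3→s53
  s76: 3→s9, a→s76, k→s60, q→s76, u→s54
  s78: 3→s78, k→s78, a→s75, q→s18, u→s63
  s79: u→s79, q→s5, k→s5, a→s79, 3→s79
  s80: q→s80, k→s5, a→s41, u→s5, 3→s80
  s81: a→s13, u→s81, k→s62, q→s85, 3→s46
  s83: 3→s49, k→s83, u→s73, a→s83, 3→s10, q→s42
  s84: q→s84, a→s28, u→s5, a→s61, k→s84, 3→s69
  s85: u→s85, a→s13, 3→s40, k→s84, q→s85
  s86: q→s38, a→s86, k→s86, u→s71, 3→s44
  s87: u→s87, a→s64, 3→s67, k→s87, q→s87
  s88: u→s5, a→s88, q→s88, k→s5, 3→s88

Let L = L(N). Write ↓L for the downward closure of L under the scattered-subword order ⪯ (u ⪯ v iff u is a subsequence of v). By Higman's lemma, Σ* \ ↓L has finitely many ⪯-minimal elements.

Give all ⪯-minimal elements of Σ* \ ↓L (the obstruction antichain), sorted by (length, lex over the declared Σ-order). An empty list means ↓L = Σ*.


min(Σ*\↓L) = [a3ku, 3uaq, q3uqk, uq33qk].

|Q|=89, |F|=75, |δ|=411 (18 ε).
min D↑ (74 st, q0=0, F={36}): 0:k→0,a→1,u→2,3→3,q→4 1:k→1,a→1,u→5,3→6,q→7 2:k→2,a→5,u→2,3→8,q→9 3:k→3,a→10,u→11,3→3,q→12 4:k→4,a→7,u→13,3→14,q→4 5:k→5,a→5,u→5,3→15,q→16 6:k→17,a→6,u→18,3→6,q→19 7:k→7,a→7,u→20,3→21,q→7 8:k→8,a→22,u→11,3→8,q→23 9:k→9,a→16,u→9,3→24,q→9 10:k→10,a→10,u→25,3→6,q→26 11:k→11,a→27,u→11,3→11,q→28 12:k→12,a→26,u→29,3→14,q→12 13:k→13,a→20,u→13,3→30,q→9 14:k→14,a→31,u→32,3→14,q→14 15:k→33,a→15,u→18,3→15,q→34 16:k→16,a→16,u→16,3→35,q→16 17:k→17,a→17,u→36,3→17,q→17 18:k→37,a→38,u→18,3→18,q→39 19:k→17,a→19,u→40,3→21,q→19 20:k→20,a→20,u→20,3→41,q→16 21:k→17,a→21,u→42,3→21,q→21 22:k→22,a→22,u→25,3→15,q→43 23:k→23,a→43,u→28,3→24,q→23 24:k→24,a→44,u→32,3→45,q→24 25:k→25,a→27,u→25,3→18,q→46 26:k→26,a→26,u→47,3→21,q→26 27:k→27,a→27,u→27,3→38,q→36 28:k→28,a→27,u→28,3→48,q→28 29:k→29,a→27,u→29,3→49,q→28 30:k→30,a→50,u→32,3→30,q→51 31:k→31,a→31,u→52,3→21,q→31 32:k→32,a→27,u→32,3→32,q→53 33:k→33,a→33,u→36,3→33,q→54 34:k→54,a→34,u→39,3→35,q→34 35:k→55,a→35,u→42,3→56,q→35 36:k→36,a→36,u→36,3→36,q→36 37:k→37,a→57,u→36,3→37,q→58 38:k→57,a→38,u→38,3→38,q→36 39:k→58,a→38,u→39,3→59,q→39 40:k→37,a→38,u→40,3→60,q→39 41:k→33,a→41,u→42,3→41,q→61 42:k→62,a→38,u→42,3→42,q→53 43:k→43,a→43,u→46,3→35,q→43 44:k→44,a→44,u→52,3→56,q→44 45:k→45,a→63,u→32,3→45,q→64 46:k→46,a→27,u→46,3→59,q→46 47:k→47,a→27,u→47,3→60,q→46 48:k→48,a→27,u→32,3→32,q→48 49:k→49,a→27,u→32,3→49,q→65 50:k→50,a→50,u→52,3→41,q→66 51:k→51,a→66,u→32,3→24,q→51 52:k→52,a→27,u→52,3→42,q→53 53:k→36,a→67,u→53,3→53,q→53 54:k→54,a→54,u→36,3→55,q→54 55:k→55,a→55,u→36,3→68,q→55 56:k→68,a→56,u→42,3→56,q→64 57:k→57,a→57,u→36,3→57,q→36 58:k→58,a→57,u→36,3→69,q→58 59:k→69,a→38,u→42,3→42,q→59 60:k→37,a→38,u→42,3→60,q→70 61:k→54,a→61,u→42,3→35,q→61 62:k→62,a→57,u→36,3→62,q→71 63:k→63,a→63,u→52,3→56,q→64 64:k→36,a→64,u→53,3→64,q→64 65:k→65,a→27,u→32,3→48,q→65 66:k→66,a→66,u→52,3→35,q→66 67:k→36,a→67,u→67,3→67,q→36 68:k→68,a→68,u→36,3→68,q→72 69:k→69,a→57,u→36,3→62,q→69 70:k→58,a→38,u→42,3→59,q→70 71:k→36,a→73,u→36,3→71,q→71 72:k→36,a→72,u→36,3→72,q→72 73:k→36,a→73,u→36,3→73,q→36 (ε-aug+det+¬).
'a3ku': run [88, 64, 41, 19, 3] end={s10,s4,s5} — reject; 4/4 single-dels accept.
'3uaq': run [88, 78, 37, 8, 1] end={s5} ∉↓L; 4/4 single-dels accept.
'q3uqk': |S_i|=[88, 74, 55, 16, 7, 1] end={s5} — reject; 5/5 single-dels accept.
'uq33qk': run [88, 73, 52, 32, 22, 10, 1] end={s5} — reject; 6/6 deletions ∈↓L.
4 words, ⪯-incomp.


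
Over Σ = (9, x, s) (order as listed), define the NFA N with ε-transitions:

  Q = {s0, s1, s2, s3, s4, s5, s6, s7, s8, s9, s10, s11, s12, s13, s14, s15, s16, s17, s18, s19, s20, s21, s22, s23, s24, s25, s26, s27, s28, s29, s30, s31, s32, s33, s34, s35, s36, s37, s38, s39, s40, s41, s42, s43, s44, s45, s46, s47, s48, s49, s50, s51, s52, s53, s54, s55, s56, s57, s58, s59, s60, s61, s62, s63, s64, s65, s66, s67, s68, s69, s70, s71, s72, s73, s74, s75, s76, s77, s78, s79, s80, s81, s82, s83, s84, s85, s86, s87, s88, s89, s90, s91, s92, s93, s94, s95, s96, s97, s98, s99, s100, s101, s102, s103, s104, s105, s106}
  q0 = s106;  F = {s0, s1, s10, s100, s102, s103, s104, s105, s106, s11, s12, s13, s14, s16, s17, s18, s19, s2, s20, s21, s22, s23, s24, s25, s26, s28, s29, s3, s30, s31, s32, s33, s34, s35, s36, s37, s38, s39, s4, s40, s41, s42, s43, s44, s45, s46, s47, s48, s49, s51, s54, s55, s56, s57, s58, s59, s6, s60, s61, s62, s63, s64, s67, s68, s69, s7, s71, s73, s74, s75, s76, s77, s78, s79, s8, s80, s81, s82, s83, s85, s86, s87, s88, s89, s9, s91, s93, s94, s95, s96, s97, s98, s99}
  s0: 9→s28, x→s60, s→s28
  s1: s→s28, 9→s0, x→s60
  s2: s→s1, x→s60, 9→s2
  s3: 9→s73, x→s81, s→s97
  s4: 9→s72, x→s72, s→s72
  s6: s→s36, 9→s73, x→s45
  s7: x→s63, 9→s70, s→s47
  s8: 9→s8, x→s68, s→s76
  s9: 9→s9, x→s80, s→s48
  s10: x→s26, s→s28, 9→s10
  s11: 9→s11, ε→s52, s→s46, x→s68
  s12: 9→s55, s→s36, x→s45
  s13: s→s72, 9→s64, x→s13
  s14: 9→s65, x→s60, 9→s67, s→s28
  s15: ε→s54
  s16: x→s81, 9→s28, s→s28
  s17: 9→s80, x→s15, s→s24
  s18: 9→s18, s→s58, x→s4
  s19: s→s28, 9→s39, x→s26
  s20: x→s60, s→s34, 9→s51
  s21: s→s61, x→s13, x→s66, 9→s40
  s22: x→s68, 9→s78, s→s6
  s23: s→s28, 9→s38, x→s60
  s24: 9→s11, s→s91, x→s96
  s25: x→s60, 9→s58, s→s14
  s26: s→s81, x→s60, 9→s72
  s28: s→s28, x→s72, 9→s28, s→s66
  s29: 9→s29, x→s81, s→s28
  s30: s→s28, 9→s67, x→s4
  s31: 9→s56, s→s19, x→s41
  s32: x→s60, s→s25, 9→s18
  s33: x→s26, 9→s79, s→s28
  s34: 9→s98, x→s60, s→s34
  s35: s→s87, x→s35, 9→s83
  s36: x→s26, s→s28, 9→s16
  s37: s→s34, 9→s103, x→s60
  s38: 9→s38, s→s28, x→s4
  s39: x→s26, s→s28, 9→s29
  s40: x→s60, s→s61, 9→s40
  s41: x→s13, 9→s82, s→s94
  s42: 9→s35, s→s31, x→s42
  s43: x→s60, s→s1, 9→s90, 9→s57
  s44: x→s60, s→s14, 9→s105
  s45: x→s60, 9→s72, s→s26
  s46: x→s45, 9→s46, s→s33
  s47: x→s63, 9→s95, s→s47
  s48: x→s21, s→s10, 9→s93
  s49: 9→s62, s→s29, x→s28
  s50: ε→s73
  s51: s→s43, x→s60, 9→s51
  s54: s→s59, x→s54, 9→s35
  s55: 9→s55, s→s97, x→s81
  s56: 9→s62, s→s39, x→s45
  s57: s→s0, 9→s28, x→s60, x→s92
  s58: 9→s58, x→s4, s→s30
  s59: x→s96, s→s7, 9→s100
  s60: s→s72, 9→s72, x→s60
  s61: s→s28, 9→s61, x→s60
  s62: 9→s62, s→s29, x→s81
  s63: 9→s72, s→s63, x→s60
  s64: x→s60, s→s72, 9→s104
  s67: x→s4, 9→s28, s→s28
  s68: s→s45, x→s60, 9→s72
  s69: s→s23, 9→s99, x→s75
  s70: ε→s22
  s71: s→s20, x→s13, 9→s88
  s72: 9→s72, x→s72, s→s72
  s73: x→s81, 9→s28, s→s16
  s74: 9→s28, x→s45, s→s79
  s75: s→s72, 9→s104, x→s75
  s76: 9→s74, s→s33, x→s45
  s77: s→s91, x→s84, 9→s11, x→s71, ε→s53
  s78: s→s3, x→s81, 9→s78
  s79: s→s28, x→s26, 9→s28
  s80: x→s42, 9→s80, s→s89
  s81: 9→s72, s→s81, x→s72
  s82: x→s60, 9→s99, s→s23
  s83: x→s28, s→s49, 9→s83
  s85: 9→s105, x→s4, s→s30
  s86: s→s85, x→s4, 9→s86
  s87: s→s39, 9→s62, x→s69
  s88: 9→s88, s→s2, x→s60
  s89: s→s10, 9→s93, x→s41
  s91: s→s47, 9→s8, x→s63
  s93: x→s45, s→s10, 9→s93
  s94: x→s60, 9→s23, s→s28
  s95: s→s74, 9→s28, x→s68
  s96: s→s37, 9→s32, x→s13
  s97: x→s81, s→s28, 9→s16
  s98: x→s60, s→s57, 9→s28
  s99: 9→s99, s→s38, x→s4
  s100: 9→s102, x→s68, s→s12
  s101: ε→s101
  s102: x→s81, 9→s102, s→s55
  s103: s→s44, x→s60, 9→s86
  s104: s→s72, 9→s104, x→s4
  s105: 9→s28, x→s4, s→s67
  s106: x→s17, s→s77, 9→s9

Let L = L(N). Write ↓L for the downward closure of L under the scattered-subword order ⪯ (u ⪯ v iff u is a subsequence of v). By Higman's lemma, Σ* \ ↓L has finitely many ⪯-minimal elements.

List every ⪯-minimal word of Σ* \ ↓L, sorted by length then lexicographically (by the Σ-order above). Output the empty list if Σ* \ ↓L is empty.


Antichain: [s9x9, sxxs, ssx9, 9sssx, xx99xx, sss99x].

|Q|=107, |F|=93, |δ|=294 (6 ε).
min D↑ (94 st, q0=0, F={40}): 0:9→1,x→2,s→3 1:9→1,x→4,s→5 2:9→4,x→6,s→7 3:9→8,x→9,s→10 4:9→4,x→11,s→12 5:9→13,x→14,s→15 6:9→16,x→6,s→17 7:9→8,x→18,s→10 8:9→8,x→19,s→20 9:9→21,x→22,s→23 10:9→24,x→25,s→26 11:9→16,x→11,s→27 12:9→13,x→28,s→15 13:9→13,x→29,s→15 14:9→30,x→22,s→31 15:9→15,x→32,s→33 16:9→34,x→16,s→35 17:9→36,x→18,s→37 18:9→38,x→22,s→39 19:9→40,x→41,s→29 20:9→20,x→29,s→42 21:9→21,x→41,s→43 22:9→44,x→22,s→40 23:9→45,x→41,s→46 24:9→24,x→19,s→47 25:9→40,x→41,s→25 26:9→48,x→25,s→26 27:9→49,x→28,s→50 28:9→51,x→22,s→52 29:9→40,x→41,s→32 30:9→30,x→41,s→31 31:9→31,x→41,s→33 32:9→40,x→41,s→53 33:9→33,x→40,s→33 34:9→34,x→33,s→54 35:9→55,x→56,s→57 36:9→58,x→19,s→59 37:9→60,x→25,s→26 38:9→61,x→41,s→62 39:9→63,x→41,s→46 40:9→40,x→40,s→40 41:9→40,x→41,s→40 42:9→64,x→32,s→33 43:9→43,x→41,s→65 44:9→66,x→41,s→40 45:9→45,x→41,s→67 46:9→68,x→41,s→46 47:9→69,x→29,s→42 48:9→33,x→19,s→69 49:9→55,x→29,s→57 50:9→57,x→32,s→33 51:9→70,x→41,s→71 52:9→71,x→41,s→33 53:9→40,x→40,s→53 54:9→55,x→33,s→72 55:9→55,x→53,s→72 56:9→70,x→73,s→71 57:9→72,x→32,s→33 58:9→58,x→53,s→74 59:9→74,x→29,s→75 60:9→76,x→19,s→77 61:9→61,x→78,s→79 62:9→79,x→41,s→80 63:9→81,x→41,s→82 64:9→33,x→32,s→33 65:9→83,x→41,s→33 66:9→66,x→78,s→40 67:9→84,x→41,s→65 68:9→33,x→41,s→84 69:9→33,x→29,s→64 70:9→70,x→78,s→85 71:9→85,x→41,s→33 72:9→72,x→53,s→33 73:9→66,x→73,s→40 74:9→74,x→53,s→86 75:9→87,x→32,s→33 76:9→76,x→53,s→88 77:9→89,x→29,s→75 78:9→40,x→40,s→40 79:9→79,x→78,s→90 80:9→91,x→41,s→33 81:9→81,x→78,s→92 82:9→93,x→41,s→80 83:9→33,x→41,s→33 84:9→33,x→41,s→83 85:9→85,x→78,s→33 86:9→87,x→53,s→33 87:9→33,x→53,s→33 88:9→89,x→53,s→86 89:9→33,x→53,s→87 90:9→91,x→78,s→33 91:9→33,x→78,s→33 92:9→93,x→78,s→90 93:9→33,x→78,s→91.
's9x9': N↓-sim [103, 94, 68, 8, 1] end={s72} — reject; 4/4 single-dels accept.
'sxxs': N↓-sim [103, 94, 53, 9, 1] end={s72} ∉↓L; 4/4 deletions ∈↓L.
'ssx9': |S_i|=[103, 94, 62, 9, 1] end={s72} ∉↓L; 4/4 del acc.
'9sssx': |S_i|=[103, 85, 63, 26, 4, 1] end={s72} — reject; 5/5 deletions ∈↓L.
'xx99xx': run [103, 98, 73, 58, 27, 5, 1] end={s72} rej; 6/6 single-dels accept.
'sss99x': N↓-sim [103, 94, 62, 37, 22, 3, 1] end={s72} — reject; 6/6 del acc.
6 obstructions.
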